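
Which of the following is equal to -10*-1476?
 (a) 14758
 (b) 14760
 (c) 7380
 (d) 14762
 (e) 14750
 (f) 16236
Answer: b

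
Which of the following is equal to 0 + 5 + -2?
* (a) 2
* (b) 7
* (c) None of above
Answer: c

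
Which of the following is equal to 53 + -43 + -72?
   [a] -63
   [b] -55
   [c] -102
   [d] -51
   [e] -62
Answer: e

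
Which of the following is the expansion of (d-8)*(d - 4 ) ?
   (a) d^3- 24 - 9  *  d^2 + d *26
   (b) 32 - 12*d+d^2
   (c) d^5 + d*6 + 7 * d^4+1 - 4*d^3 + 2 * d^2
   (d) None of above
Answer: b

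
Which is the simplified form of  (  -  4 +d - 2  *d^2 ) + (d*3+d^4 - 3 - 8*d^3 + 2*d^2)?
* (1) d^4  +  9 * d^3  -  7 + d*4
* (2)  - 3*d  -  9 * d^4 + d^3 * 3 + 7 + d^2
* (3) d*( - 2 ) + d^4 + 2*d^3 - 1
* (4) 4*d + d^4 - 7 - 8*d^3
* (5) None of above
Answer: 4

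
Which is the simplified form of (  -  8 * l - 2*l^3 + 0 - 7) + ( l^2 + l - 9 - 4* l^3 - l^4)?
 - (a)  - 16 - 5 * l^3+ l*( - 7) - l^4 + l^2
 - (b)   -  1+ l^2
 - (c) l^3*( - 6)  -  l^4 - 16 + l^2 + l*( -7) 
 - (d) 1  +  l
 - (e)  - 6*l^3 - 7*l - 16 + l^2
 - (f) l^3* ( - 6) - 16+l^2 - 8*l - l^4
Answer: c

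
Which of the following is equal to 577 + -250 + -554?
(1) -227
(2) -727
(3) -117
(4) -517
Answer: 1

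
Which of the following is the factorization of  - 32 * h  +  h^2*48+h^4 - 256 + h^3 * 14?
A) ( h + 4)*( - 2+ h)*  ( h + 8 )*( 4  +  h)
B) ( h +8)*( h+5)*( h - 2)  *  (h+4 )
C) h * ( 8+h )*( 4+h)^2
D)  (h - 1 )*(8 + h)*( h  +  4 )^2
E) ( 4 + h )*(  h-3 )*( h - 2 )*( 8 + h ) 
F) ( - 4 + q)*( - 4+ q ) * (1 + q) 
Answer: A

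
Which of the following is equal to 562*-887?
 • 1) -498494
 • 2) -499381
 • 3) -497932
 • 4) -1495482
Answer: 1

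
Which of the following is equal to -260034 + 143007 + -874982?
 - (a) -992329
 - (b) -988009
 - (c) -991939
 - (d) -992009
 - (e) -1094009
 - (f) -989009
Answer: d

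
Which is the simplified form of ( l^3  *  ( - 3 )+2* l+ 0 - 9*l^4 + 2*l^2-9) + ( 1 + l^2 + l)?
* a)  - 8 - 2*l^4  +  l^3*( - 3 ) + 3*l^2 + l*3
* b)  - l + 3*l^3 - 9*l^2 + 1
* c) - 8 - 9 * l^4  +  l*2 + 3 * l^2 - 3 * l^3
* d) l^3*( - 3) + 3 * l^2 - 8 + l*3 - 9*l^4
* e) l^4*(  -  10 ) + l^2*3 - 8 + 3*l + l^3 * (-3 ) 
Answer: d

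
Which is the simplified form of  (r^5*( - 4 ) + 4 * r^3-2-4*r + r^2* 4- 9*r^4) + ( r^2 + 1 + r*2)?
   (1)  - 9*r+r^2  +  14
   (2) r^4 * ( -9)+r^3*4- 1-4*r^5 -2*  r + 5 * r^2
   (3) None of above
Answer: 2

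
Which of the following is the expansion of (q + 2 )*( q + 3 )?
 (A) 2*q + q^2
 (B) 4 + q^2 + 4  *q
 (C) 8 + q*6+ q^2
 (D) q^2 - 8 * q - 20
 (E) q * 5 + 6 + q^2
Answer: E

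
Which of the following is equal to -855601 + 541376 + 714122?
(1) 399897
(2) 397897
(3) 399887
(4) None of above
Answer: 1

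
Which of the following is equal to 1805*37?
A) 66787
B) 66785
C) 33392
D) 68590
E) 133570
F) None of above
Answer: B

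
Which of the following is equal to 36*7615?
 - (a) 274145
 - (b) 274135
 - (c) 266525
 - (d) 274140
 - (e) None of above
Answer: d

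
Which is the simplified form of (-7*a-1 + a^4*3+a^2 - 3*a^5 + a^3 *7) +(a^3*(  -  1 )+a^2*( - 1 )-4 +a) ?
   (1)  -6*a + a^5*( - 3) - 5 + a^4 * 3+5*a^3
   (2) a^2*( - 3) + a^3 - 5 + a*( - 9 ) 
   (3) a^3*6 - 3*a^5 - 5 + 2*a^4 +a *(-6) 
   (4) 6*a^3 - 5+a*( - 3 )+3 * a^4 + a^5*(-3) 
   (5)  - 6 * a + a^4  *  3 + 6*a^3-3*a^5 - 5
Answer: 5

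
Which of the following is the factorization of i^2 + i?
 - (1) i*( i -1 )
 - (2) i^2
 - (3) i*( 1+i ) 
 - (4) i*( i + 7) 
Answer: 3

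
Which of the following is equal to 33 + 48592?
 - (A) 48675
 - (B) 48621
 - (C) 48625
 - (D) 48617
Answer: C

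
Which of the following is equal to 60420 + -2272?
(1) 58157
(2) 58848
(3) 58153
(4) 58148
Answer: 4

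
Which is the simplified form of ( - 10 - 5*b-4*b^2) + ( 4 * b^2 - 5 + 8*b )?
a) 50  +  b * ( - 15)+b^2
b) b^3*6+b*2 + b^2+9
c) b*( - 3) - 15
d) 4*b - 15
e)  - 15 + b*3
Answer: e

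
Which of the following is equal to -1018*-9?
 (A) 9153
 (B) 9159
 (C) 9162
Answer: C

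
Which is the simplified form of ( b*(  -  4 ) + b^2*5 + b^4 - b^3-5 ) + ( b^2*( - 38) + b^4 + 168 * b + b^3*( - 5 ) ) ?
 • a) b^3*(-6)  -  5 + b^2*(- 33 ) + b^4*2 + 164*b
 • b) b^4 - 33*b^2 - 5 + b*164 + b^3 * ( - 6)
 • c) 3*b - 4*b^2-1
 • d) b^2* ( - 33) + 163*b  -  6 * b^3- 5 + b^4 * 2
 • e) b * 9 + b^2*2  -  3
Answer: a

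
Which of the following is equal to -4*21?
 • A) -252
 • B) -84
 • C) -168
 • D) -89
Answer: B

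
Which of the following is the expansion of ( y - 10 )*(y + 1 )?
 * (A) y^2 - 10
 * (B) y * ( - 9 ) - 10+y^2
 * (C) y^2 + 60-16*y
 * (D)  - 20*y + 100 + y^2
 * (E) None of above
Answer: B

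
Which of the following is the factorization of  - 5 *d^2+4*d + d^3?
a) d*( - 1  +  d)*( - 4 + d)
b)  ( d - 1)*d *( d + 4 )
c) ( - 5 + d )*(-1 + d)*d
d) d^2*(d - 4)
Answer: a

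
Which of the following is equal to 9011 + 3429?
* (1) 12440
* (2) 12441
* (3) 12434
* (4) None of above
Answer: 1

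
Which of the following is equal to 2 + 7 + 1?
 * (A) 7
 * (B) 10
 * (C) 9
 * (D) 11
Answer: B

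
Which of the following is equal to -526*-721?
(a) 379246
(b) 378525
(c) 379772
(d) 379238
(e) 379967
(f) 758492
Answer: a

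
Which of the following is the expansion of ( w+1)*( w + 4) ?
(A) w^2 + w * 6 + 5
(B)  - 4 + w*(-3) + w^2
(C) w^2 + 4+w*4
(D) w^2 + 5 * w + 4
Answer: D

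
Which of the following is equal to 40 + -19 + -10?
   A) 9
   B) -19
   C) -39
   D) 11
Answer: D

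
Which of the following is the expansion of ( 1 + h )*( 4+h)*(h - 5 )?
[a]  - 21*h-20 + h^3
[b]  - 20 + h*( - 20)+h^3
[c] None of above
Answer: a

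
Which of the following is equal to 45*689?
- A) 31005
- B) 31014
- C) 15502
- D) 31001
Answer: A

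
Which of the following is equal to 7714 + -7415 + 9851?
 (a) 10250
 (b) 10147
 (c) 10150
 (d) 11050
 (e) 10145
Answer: c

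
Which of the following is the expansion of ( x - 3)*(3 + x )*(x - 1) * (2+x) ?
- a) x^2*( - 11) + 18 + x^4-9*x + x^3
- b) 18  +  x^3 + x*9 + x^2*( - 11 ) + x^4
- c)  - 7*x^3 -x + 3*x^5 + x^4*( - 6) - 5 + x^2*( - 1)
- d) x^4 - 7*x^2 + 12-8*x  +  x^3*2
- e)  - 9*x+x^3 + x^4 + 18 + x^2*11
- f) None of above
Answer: a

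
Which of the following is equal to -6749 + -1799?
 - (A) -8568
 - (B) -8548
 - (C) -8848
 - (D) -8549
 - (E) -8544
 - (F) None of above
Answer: B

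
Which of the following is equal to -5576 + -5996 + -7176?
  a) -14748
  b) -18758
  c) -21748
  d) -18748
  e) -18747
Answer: d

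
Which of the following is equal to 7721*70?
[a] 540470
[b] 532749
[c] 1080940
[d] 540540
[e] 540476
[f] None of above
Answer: a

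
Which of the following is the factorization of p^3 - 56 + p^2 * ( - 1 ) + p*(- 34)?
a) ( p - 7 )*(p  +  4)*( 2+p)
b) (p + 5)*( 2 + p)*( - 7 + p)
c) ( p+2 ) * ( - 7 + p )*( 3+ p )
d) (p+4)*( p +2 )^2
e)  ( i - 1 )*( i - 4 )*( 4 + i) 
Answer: a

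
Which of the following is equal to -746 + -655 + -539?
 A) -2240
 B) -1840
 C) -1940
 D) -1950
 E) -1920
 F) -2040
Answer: C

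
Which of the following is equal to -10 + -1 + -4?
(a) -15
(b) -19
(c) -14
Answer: a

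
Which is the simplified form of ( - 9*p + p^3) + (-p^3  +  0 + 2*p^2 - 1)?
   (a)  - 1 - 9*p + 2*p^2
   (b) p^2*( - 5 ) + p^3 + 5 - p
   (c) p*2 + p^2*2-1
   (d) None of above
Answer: a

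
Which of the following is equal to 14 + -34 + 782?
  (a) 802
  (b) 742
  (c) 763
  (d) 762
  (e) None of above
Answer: d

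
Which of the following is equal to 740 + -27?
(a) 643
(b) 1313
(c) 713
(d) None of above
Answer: c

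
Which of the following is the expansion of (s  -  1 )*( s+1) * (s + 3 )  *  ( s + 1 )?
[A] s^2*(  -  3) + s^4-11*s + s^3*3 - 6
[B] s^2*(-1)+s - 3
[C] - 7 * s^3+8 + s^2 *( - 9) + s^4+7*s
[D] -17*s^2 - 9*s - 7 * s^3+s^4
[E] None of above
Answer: E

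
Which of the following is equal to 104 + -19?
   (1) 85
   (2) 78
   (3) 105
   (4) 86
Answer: 1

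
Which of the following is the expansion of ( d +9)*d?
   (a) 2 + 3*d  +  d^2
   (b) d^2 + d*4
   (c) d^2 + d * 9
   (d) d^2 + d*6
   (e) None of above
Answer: c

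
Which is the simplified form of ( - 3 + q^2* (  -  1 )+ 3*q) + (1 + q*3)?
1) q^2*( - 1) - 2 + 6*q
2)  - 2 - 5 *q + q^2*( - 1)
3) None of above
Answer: 1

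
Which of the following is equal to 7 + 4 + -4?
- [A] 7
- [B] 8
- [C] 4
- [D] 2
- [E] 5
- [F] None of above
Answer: A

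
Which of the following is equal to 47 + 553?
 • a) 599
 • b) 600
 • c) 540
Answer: b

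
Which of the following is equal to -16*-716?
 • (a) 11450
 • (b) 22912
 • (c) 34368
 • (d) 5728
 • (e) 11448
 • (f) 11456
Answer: f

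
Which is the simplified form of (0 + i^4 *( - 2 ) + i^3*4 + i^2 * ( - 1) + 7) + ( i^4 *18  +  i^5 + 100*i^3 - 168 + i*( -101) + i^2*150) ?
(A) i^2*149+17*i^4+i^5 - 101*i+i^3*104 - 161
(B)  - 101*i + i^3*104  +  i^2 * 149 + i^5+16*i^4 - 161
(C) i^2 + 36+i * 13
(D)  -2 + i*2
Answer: B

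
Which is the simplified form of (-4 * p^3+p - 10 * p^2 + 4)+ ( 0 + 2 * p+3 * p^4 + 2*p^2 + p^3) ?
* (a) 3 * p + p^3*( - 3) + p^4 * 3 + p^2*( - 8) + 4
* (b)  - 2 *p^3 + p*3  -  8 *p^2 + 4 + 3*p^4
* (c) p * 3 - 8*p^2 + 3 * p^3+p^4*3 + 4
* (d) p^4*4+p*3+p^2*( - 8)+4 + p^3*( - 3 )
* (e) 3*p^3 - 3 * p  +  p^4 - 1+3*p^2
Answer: a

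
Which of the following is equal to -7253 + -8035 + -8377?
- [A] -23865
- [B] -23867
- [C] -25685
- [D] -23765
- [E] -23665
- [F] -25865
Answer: E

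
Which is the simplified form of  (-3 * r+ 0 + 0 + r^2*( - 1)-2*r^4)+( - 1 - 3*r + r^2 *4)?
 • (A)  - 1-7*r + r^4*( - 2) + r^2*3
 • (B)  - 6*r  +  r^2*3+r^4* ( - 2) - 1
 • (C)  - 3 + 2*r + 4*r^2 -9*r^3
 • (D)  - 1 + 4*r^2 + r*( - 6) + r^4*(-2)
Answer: B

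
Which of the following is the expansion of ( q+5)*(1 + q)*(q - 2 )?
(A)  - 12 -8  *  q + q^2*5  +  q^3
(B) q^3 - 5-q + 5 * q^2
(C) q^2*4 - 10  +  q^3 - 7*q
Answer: C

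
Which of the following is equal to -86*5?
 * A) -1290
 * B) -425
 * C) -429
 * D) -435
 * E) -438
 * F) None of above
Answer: F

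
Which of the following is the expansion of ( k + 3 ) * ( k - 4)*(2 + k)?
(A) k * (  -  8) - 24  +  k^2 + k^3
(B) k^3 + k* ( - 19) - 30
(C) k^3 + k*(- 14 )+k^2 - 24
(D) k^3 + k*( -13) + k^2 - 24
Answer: C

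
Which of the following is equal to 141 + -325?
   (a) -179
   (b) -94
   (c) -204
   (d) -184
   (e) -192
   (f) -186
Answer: d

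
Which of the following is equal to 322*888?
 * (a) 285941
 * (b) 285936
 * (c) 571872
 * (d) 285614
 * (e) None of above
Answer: b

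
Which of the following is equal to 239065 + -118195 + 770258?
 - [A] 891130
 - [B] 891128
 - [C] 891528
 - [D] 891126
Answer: B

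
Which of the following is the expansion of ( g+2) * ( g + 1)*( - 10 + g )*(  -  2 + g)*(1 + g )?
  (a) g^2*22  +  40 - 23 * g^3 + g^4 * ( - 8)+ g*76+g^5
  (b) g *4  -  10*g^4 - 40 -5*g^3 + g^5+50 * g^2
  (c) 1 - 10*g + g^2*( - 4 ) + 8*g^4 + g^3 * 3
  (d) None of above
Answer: a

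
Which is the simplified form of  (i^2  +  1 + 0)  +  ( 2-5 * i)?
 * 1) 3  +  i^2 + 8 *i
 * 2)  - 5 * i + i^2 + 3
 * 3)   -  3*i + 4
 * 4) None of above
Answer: 2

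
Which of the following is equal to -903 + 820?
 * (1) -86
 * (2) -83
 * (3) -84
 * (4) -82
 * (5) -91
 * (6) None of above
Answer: 2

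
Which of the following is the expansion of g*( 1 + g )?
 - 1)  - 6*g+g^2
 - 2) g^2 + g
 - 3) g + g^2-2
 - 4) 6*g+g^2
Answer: 2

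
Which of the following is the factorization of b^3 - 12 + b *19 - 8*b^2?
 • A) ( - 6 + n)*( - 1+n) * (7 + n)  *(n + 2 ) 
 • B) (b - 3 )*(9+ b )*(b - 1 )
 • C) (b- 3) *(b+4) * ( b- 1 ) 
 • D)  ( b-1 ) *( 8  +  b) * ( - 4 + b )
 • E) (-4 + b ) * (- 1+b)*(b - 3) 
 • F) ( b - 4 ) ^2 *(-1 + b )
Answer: E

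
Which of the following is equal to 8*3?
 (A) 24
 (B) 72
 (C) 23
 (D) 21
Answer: A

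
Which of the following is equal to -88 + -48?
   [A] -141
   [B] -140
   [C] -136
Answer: C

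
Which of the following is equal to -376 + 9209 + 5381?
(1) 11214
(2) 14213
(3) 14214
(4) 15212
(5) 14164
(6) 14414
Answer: 3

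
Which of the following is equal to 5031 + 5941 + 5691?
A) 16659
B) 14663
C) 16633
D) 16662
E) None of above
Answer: E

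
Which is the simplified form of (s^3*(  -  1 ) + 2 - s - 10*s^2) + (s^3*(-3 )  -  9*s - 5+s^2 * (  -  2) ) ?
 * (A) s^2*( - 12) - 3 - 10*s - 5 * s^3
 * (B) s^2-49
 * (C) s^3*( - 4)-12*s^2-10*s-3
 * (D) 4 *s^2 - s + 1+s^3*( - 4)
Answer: C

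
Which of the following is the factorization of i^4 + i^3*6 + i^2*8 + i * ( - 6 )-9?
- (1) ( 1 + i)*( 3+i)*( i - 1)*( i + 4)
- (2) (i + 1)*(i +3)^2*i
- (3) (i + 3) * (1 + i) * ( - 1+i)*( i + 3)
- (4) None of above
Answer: 3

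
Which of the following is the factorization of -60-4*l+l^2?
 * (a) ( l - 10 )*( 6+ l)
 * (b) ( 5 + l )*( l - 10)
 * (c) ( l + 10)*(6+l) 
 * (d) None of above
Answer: a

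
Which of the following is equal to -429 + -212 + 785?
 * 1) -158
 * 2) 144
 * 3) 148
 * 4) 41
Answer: 2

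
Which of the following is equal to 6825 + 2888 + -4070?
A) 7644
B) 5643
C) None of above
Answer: B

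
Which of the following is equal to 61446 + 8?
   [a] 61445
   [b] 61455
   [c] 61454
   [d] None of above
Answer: c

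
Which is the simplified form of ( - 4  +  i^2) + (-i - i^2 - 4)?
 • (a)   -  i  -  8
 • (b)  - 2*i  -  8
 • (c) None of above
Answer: a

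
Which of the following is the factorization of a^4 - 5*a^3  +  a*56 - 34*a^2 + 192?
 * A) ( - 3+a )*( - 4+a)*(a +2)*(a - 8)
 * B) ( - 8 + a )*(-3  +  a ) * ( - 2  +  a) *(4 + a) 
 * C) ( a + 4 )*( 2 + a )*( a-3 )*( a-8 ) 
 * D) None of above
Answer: C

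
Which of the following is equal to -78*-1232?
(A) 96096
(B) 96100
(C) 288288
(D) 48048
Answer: A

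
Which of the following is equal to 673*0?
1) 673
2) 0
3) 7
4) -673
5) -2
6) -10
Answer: 2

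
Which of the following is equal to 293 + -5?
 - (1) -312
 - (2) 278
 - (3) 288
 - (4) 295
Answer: 3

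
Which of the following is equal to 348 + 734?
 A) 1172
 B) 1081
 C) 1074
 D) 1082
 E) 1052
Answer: D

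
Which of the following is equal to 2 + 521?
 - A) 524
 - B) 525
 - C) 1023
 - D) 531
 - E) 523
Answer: E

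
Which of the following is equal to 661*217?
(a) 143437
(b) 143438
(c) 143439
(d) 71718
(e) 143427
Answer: a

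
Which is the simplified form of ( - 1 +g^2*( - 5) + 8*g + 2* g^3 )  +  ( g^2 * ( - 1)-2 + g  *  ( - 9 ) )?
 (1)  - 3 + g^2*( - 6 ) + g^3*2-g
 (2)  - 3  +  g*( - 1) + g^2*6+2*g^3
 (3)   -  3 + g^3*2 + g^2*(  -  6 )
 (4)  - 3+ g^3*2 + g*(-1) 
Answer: 1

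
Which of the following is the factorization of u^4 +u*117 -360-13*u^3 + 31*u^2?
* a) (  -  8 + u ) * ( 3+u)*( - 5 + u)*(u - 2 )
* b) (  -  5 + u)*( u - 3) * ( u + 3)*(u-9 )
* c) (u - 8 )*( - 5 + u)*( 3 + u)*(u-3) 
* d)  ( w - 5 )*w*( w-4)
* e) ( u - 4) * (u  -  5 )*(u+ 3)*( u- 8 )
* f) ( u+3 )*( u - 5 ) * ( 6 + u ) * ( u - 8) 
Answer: c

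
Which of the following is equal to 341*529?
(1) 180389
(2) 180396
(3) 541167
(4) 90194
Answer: 1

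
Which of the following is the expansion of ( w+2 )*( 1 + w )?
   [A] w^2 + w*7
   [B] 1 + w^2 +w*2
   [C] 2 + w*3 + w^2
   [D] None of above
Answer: C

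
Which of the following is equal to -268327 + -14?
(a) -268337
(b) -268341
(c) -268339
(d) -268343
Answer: b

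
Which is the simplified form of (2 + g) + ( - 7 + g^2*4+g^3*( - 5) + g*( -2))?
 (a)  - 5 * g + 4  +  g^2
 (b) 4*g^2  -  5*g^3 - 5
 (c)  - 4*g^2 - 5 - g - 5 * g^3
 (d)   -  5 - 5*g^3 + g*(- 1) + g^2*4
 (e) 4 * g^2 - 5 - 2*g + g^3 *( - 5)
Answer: d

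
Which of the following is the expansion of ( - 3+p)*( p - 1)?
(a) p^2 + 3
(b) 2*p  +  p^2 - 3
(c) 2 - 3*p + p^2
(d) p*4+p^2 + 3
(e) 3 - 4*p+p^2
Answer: e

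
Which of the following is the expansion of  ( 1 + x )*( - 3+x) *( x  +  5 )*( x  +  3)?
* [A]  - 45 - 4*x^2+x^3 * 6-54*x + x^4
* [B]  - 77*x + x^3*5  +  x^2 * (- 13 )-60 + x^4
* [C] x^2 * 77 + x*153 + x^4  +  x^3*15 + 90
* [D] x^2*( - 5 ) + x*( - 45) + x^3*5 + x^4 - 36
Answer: A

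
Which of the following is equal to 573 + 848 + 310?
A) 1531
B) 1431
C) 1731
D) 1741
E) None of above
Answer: C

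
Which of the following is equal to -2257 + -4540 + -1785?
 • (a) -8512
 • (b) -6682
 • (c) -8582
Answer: c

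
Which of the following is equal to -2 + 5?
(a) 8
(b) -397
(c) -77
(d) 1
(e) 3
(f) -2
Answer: e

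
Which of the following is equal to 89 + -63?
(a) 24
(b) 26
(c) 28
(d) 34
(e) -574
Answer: b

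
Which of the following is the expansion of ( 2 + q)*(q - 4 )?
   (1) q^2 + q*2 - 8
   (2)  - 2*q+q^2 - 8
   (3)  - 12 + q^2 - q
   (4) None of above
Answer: 2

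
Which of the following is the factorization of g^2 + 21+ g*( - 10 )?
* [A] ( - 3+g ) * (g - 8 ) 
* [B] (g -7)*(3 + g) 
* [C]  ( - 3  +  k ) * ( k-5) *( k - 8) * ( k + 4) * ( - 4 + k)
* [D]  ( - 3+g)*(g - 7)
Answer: D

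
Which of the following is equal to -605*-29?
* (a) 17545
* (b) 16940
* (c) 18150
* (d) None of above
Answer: a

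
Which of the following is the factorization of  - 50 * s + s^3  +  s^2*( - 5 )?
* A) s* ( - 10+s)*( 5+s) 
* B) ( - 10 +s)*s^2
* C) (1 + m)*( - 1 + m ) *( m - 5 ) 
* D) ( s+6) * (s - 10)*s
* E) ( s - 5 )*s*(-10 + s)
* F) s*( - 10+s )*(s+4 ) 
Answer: A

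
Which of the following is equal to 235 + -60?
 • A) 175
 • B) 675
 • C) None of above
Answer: A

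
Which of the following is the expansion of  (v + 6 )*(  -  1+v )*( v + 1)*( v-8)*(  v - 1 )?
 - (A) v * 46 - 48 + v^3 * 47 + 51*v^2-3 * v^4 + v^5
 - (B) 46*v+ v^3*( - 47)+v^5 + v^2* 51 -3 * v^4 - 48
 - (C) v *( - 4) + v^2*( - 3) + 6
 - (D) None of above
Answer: B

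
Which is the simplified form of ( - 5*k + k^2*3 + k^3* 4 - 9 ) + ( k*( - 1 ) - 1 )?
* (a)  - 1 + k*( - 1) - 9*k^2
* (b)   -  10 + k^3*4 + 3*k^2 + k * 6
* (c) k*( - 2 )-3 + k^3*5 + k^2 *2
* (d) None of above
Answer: d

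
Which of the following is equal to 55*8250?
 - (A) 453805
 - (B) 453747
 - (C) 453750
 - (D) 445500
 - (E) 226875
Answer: C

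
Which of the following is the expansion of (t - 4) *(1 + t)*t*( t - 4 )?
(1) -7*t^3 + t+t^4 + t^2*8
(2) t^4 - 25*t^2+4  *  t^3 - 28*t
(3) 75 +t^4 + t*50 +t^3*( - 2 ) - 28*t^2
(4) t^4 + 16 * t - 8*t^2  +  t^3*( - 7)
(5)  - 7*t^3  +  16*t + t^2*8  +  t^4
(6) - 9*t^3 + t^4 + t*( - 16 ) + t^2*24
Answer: 5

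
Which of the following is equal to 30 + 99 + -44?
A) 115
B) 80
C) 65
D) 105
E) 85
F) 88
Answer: E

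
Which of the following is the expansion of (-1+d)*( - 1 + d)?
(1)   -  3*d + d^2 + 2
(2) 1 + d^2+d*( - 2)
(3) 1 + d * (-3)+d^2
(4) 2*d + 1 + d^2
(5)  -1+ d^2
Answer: 2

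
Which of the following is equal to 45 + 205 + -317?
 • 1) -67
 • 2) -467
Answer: 1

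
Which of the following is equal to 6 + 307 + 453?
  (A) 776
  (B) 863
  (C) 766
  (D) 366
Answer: C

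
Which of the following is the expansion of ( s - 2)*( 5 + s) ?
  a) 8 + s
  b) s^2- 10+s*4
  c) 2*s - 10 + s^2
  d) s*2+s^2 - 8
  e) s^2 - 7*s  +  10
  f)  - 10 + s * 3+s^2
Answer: f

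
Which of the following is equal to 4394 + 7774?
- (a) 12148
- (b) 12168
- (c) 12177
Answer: b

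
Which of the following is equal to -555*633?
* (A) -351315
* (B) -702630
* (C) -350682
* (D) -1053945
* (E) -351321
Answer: A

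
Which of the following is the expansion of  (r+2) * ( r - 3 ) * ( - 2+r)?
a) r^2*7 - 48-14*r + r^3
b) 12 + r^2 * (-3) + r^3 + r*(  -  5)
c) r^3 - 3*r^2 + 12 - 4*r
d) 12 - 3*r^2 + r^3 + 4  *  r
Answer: c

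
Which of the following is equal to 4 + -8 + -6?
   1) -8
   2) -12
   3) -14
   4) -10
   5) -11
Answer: 4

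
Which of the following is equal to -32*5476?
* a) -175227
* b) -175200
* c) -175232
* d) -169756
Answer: c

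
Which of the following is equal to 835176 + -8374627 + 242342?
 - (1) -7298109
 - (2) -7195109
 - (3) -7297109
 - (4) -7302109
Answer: 3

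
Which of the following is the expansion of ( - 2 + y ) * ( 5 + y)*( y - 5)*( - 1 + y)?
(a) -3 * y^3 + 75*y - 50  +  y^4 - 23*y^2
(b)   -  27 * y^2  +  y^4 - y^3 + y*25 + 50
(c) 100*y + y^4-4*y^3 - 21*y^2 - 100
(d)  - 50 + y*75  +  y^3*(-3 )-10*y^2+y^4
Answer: a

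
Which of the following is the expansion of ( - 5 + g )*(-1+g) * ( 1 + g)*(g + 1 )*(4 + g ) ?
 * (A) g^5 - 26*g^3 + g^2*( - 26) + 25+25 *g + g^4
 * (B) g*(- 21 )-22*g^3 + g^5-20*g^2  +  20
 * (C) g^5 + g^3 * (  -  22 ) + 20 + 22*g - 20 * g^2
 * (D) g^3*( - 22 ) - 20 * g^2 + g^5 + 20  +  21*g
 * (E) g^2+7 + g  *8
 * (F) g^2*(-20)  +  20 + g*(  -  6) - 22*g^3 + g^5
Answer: D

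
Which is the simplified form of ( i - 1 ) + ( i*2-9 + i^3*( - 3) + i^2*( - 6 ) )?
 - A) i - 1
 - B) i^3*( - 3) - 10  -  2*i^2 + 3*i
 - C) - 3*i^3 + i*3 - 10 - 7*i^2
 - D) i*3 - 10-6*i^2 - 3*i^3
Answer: D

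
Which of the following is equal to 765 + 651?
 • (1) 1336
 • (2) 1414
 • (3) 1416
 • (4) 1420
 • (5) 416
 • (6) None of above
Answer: 3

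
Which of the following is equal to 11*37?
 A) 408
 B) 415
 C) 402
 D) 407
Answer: D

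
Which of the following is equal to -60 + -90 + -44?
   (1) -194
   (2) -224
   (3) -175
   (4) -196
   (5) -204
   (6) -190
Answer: 1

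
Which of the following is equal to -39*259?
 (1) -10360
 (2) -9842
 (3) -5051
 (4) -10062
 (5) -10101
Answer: 5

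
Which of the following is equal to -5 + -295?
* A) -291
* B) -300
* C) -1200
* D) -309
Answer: B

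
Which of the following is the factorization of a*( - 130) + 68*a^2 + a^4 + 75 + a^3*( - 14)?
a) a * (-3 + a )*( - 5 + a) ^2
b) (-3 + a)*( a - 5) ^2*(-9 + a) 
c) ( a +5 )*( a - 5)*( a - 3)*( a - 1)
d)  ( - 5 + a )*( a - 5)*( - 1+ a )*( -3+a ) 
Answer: d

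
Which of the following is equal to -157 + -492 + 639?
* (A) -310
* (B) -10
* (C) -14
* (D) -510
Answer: B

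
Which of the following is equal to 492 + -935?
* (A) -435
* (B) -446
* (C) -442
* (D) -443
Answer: D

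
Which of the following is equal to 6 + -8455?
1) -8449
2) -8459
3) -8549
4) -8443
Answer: 1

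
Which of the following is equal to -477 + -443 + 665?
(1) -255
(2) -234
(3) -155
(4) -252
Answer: 1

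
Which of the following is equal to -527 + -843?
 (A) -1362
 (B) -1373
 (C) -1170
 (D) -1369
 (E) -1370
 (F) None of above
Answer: E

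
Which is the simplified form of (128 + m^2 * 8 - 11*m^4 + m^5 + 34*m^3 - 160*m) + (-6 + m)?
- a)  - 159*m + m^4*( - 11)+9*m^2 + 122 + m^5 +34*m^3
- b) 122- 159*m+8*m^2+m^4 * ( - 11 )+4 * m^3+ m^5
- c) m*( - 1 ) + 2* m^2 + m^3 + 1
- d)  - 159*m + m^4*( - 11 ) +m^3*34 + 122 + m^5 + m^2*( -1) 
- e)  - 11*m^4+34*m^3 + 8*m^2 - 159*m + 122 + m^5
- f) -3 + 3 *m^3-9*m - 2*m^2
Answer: e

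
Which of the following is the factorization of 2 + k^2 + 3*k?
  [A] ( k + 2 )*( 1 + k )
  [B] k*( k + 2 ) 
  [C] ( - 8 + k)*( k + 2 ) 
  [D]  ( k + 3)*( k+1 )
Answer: A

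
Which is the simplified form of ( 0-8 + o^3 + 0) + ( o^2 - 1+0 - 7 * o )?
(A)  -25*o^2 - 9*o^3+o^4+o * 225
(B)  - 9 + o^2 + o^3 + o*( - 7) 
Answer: B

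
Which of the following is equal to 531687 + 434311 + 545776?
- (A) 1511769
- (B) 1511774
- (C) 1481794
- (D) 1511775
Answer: B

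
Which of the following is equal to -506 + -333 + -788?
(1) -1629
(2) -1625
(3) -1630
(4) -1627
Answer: 4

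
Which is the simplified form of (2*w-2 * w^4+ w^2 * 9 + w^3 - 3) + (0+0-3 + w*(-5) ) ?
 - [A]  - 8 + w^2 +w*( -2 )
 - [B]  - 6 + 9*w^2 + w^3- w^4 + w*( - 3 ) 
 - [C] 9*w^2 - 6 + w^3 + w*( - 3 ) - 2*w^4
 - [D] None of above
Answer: C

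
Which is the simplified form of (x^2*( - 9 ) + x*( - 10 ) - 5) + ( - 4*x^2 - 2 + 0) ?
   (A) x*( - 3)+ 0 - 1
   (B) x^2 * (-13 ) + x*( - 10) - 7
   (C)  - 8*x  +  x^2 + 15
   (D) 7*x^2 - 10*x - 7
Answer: B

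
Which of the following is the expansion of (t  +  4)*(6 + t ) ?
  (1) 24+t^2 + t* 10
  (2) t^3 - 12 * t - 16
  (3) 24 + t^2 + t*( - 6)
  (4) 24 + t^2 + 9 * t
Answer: 1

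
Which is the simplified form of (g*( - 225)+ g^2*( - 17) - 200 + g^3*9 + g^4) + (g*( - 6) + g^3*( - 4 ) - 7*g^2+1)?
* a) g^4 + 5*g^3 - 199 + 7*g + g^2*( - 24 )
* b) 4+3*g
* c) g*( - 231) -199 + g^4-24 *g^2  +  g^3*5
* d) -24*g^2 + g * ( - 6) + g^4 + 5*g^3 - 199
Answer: c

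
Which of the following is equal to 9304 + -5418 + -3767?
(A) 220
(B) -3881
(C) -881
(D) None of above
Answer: D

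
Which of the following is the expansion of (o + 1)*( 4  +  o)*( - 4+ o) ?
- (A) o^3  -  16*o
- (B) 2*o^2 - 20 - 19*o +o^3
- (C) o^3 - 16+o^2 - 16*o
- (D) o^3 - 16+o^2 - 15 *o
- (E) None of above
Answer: C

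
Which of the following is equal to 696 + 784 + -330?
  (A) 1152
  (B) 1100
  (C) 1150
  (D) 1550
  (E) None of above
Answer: C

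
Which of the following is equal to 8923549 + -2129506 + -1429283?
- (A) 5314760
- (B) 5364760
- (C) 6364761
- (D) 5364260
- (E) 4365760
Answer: B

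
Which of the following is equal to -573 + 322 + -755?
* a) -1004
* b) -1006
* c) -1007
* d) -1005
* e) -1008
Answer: b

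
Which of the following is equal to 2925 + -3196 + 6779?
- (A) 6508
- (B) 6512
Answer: A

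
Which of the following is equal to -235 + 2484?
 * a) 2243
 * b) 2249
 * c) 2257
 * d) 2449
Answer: b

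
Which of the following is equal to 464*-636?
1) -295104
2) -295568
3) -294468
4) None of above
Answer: 1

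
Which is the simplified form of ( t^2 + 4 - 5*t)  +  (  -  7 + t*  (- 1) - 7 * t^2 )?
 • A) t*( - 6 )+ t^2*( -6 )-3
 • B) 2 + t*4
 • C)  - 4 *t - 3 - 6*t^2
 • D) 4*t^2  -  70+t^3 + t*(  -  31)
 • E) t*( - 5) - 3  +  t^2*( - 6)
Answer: A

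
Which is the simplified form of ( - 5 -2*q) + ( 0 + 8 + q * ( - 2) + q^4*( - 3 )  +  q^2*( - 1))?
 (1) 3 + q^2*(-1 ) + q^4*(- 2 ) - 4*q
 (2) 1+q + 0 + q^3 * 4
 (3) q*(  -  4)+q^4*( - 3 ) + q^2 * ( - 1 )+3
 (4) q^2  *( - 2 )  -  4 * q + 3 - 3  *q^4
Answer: 3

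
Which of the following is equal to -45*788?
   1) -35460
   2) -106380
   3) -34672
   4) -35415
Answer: 1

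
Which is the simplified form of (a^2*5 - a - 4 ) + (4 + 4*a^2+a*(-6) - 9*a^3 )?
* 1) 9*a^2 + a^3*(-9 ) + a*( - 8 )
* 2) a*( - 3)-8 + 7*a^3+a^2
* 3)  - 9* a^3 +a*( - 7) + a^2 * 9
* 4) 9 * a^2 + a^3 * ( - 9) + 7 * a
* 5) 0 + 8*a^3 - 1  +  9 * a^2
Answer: 3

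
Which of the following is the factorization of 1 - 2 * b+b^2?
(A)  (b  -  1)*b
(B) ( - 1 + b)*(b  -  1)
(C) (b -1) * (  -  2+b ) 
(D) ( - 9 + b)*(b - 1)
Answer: B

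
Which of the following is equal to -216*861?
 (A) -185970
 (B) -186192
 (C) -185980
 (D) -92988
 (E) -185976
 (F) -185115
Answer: E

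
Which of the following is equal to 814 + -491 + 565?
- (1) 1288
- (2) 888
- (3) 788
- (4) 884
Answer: 2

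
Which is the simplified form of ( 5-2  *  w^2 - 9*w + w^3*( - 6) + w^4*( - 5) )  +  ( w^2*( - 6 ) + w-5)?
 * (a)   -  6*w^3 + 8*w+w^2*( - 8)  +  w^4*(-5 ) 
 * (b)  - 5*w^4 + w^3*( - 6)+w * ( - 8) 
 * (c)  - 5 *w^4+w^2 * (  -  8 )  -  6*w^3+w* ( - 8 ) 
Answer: c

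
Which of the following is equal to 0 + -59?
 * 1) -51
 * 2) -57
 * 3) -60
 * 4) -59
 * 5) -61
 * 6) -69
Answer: 4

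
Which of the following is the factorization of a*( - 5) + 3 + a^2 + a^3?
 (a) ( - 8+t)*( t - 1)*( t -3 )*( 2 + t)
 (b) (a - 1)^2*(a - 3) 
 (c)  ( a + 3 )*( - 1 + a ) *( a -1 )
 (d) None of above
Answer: c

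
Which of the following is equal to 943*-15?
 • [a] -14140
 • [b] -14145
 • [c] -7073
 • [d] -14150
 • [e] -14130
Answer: b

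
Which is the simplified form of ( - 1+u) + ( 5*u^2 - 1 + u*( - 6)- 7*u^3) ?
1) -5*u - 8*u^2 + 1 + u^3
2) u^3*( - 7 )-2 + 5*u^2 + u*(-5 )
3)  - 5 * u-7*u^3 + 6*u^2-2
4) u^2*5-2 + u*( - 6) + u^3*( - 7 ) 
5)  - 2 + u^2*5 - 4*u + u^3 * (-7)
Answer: 2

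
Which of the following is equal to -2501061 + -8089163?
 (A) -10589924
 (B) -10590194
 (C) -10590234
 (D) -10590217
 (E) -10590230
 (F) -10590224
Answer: F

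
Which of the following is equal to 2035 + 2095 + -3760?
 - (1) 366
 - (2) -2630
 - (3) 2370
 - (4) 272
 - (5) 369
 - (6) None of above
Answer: 6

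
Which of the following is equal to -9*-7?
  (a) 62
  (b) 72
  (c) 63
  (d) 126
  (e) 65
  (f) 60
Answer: c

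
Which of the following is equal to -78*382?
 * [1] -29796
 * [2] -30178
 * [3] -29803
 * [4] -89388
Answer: 1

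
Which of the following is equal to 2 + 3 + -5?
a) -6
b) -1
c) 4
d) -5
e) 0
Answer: e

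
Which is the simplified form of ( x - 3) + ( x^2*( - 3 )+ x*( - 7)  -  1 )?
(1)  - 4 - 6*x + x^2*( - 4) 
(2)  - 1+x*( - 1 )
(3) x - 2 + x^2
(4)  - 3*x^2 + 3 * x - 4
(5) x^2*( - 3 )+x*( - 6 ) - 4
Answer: 5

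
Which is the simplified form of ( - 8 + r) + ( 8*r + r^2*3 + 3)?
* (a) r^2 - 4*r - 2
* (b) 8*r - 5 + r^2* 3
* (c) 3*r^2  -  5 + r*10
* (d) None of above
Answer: d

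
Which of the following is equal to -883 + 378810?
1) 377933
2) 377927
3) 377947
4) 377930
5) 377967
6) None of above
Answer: 2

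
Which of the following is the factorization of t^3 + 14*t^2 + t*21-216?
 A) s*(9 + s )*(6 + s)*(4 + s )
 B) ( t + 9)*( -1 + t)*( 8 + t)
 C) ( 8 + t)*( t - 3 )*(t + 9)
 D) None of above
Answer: C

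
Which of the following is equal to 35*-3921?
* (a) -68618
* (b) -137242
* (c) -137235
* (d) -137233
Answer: c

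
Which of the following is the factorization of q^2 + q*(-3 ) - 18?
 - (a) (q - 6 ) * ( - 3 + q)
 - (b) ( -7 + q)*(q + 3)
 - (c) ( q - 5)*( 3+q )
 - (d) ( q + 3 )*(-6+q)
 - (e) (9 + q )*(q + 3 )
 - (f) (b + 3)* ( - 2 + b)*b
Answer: d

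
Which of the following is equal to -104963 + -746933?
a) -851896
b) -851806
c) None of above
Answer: a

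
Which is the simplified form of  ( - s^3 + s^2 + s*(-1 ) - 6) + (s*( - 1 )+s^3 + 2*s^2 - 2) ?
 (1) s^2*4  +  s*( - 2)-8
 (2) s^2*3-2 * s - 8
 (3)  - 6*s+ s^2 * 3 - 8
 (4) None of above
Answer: 2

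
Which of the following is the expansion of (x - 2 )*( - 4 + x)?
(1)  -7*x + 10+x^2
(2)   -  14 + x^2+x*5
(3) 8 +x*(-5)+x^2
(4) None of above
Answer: 4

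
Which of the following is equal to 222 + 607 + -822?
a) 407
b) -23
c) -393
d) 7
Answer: d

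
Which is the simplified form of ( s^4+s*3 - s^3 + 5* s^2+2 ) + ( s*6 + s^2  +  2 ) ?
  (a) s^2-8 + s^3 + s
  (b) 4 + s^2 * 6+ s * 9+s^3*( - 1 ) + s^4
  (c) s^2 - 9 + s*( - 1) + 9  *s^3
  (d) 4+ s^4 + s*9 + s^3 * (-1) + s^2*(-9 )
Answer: b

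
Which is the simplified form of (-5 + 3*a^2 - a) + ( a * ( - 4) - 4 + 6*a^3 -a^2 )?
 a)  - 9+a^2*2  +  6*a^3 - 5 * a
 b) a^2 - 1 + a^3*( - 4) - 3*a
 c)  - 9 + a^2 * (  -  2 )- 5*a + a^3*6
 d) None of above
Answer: a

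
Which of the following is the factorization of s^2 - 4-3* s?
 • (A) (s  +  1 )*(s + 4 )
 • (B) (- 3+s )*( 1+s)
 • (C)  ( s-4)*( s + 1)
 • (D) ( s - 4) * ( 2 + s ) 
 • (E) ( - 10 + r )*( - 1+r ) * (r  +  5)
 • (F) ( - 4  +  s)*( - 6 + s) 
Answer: C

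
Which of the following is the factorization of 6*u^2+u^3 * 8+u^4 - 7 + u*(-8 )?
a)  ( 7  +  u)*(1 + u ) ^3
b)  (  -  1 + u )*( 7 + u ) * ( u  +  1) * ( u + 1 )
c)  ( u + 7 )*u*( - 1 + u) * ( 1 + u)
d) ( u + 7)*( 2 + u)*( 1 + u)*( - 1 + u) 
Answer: b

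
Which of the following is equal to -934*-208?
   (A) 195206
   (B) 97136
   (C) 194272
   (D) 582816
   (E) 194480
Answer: C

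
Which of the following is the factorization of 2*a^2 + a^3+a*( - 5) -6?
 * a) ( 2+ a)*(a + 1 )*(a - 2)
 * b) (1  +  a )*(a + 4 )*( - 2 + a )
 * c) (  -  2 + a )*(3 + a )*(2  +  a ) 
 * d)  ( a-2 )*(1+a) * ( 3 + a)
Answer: d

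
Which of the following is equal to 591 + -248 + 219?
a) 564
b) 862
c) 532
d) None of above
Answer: d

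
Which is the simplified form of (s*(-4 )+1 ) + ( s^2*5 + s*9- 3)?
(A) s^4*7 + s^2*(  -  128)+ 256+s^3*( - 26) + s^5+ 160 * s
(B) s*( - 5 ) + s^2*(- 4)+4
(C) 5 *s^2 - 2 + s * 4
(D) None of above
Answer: D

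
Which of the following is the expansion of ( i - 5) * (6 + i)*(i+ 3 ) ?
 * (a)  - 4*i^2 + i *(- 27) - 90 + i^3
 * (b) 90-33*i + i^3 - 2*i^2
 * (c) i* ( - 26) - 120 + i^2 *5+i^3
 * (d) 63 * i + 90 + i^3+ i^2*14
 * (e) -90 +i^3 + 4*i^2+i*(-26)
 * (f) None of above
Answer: f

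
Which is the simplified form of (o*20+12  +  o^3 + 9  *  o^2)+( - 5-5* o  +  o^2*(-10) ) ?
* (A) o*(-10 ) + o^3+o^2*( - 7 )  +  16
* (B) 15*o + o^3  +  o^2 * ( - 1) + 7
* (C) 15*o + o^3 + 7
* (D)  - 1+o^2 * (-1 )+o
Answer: B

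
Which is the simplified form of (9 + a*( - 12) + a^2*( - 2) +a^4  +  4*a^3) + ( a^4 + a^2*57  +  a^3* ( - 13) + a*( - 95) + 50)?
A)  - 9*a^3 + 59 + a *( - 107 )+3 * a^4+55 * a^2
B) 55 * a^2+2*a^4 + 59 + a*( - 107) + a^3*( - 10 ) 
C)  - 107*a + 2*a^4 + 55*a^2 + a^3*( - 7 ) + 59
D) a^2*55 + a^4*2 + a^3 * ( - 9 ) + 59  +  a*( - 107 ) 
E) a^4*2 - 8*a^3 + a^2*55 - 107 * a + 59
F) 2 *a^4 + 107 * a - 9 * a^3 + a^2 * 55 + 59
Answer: D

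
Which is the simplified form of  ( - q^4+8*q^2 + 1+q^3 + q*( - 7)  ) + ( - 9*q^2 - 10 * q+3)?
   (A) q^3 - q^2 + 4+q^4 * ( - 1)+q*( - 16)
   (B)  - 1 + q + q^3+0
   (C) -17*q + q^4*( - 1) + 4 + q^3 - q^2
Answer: C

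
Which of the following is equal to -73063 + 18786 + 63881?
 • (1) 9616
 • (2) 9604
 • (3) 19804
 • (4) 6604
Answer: 2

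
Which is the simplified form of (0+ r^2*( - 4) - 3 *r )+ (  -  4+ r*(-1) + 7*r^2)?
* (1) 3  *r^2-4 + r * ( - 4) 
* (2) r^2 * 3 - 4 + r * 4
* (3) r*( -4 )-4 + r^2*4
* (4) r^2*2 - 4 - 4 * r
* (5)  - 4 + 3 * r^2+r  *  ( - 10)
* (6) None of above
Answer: 1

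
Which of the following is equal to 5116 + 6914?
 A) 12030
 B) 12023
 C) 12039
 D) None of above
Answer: A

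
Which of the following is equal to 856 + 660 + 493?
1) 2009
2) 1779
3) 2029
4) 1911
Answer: 1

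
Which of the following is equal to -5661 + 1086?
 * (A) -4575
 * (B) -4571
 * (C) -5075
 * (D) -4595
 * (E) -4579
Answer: A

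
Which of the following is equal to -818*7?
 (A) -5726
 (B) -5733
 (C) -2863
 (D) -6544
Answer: A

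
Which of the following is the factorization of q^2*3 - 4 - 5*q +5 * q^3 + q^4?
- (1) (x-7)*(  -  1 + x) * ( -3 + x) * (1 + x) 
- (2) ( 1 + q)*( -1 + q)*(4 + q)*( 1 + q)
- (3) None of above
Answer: 2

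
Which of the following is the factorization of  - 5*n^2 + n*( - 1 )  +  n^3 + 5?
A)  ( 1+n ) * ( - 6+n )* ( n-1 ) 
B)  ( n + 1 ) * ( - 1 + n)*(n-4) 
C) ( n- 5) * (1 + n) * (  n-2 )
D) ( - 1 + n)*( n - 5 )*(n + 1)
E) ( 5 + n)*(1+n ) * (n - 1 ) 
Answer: D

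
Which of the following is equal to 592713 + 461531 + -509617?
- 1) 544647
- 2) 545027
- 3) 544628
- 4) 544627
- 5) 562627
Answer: 4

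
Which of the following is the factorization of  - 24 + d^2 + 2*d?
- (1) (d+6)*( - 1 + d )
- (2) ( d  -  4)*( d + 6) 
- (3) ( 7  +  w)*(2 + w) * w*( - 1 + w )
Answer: 2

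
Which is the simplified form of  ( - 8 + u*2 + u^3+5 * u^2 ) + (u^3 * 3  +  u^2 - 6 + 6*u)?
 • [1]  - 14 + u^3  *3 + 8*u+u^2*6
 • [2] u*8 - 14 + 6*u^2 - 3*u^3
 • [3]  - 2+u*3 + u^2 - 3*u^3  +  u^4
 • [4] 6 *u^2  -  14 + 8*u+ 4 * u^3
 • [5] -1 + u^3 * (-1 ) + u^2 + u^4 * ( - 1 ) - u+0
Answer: 4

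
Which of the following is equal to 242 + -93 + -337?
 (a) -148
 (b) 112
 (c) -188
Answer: c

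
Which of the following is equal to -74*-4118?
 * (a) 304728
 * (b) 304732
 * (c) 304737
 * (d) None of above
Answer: b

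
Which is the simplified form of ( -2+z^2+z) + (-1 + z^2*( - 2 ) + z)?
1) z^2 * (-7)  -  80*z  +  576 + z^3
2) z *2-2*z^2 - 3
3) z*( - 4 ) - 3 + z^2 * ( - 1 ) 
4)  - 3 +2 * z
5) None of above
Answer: 5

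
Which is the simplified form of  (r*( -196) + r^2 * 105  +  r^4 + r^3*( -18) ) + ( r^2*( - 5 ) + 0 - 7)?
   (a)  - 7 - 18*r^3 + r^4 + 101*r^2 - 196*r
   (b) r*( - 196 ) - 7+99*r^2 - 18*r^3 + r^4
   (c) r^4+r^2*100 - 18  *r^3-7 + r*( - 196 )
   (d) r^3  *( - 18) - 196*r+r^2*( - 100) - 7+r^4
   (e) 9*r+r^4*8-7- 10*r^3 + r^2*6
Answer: c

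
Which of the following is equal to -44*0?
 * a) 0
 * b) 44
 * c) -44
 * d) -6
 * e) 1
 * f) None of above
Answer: a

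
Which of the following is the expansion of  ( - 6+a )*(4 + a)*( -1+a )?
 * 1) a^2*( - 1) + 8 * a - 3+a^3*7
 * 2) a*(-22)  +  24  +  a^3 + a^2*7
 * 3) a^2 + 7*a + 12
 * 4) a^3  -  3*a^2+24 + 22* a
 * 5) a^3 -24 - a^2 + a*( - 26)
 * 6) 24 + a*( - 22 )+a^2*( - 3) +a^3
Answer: 6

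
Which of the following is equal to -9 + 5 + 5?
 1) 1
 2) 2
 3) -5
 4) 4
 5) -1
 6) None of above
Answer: 1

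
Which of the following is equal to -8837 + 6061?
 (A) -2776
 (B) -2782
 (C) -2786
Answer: A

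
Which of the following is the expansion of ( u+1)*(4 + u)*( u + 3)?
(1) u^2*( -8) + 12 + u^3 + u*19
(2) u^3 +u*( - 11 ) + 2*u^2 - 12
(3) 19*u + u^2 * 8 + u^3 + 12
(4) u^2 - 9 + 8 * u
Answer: 3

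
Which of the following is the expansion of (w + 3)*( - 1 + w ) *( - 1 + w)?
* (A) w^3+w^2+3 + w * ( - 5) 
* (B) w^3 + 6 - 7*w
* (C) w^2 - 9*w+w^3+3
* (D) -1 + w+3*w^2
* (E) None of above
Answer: A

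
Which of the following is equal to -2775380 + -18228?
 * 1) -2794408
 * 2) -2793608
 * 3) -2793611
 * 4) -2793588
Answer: 2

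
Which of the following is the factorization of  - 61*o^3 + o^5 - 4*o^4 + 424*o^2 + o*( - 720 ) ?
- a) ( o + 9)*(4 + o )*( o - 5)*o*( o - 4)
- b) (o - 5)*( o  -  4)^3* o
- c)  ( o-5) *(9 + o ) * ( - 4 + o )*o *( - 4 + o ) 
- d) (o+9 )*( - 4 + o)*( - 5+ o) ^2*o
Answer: c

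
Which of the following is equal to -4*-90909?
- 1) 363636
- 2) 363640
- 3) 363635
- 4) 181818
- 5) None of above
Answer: 1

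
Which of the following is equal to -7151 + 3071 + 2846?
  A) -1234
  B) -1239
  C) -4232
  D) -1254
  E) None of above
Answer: A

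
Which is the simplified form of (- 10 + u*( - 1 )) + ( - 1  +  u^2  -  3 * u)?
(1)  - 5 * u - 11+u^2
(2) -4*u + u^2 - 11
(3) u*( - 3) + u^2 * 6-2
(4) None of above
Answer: 2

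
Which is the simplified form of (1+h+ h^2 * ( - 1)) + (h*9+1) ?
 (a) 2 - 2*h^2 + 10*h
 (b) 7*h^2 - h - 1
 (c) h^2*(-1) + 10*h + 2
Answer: c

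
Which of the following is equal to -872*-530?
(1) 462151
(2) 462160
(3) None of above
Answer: 2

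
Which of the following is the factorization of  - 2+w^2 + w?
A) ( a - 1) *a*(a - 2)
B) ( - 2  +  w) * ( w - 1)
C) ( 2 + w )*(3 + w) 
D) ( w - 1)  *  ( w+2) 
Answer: D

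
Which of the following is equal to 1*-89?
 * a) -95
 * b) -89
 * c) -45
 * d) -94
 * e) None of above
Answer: b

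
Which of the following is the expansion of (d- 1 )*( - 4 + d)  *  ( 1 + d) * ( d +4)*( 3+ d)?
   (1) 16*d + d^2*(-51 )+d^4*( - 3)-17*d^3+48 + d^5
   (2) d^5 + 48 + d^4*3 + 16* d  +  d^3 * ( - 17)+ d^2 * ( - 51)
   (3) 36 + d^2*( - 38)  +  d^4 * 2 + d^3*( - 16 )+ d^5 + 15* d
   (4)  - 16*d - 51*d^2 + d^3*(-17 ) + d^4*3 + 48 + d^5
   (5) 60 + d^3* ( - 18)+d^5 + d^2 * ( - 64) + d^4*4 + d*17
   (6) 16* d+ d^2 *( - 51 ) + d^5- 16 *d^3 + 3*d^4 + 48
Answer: 2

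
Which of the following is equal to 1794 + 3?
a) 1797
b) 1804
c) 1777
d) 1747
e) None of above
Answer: a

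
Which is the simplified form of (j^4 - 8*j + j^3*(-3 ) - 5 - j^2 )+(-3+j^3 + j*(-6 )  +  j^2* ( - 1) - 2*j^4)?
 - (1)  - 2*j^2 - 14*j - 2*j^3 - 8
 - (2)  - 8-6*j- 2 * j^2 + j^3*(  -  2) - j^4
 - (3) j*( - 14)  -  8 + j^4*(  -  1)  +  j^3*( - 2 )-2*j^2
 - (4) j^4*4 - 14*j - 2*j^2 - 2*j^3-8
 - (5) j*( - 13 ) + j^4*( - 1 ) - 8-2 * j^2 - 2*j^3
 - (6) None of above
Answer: 3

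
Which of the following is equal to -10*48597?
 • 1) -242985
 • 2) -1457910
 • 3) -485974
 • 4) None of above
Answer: 4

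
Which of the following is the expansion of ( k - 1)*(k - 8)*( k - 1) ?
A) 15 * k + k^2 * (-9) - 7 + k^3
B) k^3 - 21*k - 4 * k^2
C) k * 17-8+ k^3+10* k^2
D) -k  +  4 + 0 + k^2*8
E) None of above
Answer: E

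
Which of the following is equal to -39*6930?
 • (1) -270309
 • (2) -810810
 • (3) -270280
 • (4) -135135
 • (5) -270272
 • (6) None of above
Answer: 6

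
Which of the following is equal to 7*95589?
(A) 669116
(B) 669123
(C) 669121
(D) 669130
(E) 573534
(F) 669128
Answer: B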